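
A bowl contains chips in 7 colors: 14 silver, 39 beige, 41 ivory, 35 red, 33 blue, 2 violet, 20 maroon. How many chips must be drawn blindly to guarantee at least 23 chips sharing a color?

Treat the 7 colors as pigeonholes.
In the worst case we take at most 22 of each color, but all 14 silver, all 2 violet, and all 20 maroon (fewer than 22), giving 14 + 22 + 22 + 22 + 22 + 2 + 20 = 124.
One more chip then forces some color to 23, so 124 + 1 = 125.

125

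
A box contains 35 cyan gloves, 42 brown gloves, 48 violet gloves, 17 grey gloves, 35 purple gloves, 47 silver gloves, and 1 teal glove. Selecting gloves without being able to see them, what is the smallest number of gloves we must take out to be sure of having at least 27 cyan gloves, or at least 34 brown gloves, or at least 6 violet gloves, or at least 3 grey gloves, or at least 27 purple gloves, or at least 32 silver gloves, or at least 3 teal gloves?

The worst case stops just short of every target: 26 cyan, 33 brown, 5 violet, 2 grey, 26 purple, 31 silver, all 1 teal — 26 + 33 + 5 + 2 + 26 + 31 + 1 = 124 gloves.
One more glove must push some color to its target, so 124 + 1 = 125.

125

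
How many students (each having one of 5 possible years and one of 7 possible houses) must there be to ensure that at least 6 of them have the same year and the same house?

There are 5 × 7 = 35 (year, house) combinations acting as pigeonholes.
With 35 × 5 = 175 students we could place exactly 5 in each, with no (year, house) pair reaching 6.
One more forces some (year, house) pair to hold 6, so 175 + 1 = 176.

176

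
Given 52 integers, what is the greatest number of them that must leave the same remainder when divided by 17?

4

The 52 integers fall into 17 residue classes modulo 17.
If each of the 17 residue classes modulo 17 held at most 3, the total would be at most 17 × 3 = 51 < 52, a contradiction.
So at least one holds ⌈52/17⌉ = 4.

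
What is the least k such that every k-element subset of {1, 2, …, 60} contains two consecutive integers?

Partition {1, …, 60} into 30 pairs: {1,2}, {3,4}, …, {59,60}.
Choosing 30 integers — say the 30 even numbers 2, 4, …, 60 — takes one from each pair and avoids the property.
Choosing 31 forces two into the same pair by pigeonhole, and those are consecutive. So 31.

31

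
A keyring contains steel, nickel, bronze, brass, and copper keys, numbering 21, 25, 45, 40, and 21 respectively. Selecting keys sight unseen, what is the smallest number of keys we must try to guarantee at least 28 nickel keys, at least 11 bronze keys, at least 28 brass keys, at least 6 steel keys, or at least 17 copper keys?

84

Each of the 5 types has its own threshold; avoid all of them simultaneously.
The worst case stops just short of every target: 5 steel, all 25 nickel, 10 bronze, 27 brass, 16 copper — 5 + 25 + 10 + 27 + 16 = 83 keys.
One more key must push some type to its target, so 83 + 1 = 84.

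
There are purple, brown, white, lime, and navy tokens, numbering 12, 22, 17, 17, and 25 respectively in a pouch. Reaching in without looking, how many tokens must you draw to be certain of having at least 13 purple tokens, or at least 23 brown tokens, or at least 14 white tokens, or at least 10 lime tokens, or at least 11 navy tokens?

Each of the 5 colors has its own threshold; avoid all of them simultaneously.
The worst case stops just short of every target: 12 purple, 22 brown, 13 white, 9 lime, 10 navy — 12 + 22 + 13 + 9 + 10 = 66 tokens.
One more token must push some color to its target, so 66 + 1 = 67.

67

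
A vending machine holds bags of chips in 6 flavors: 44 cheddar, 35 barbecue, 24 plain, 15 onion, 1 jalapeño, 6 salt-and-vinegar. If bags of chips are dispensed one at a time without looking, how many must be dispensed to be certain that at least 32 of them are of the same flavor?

In the worst case we take at most 31 of each flavor, but all 24 plain, all 15 onion, all 1 jalapeño, and all 6 salt-and-vinegar (fewer than 31), giving 31 + 31 + 24 + 15 + 1 + 6 = 108.
One more bag of chips then forces some flavor to 32, so 108 + 1 = 109.

109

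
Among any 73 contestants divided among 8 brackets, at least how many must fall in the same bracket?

If each of the 8 brackets held at most 9, the total would be at most 8 × 9 = 72 < 73, a contradiction.
So at least one holds ⌈73/8⌉ = 10.

10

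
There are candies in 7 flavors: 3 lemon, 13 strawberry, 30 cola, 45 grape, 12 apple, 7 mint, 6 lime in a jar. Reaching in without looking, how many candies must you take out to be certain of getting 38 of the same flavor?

109

In the worst case we take at most 37 of each flavor, but all 3 lemon, all 13 strawberry, all 30 cola, all 12 apple, all 7 mint, and all 6 lime (fewer than 37), giving 3 + 13 + 30 + 37 + 12 + 7 + 6 = 108.
One more candy then forces some flavor to 38, so 108 + 1 = 109.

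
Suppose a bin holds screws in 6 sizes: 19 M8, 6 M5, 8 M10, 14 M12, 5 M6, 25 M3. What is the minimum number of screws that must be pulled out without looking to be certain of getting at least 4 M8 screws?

The worst case draws every non-M8 screw first: 6 + 8 + 14 + 5 + 25 = 58.
The next 4 draws are then forced to be M8, giving 58 + 4 = 62.

62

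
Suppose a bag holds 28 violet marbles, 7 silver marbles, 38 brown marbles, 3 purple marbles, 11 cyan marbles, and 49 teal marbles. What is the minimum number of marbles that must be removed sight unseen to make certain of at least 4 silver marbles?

The worst case draws every non-silver marble first: 28 + 38 + 3 + 11 + 49 = 129.
The next 4 draws are then forced to be silver, giving 129 + 4 = 133.

133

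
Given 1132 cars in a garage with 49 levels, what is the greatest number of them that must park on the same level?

The 1132 cars fall into 49 levels.
If each of the 49 levels held at most 23, the total would be at most 49 × 23 = 1127 < 1132, a contradiction.
So at least one holds ⌈1132/49⌉ = 24.

24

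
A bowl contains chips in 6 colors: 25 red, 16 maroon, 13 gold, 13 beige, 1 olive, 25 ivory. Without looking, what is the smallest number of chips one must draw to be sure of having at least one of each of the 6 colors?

The hardest color to obtain is olive: we could draw every other chip first — 93 − 1 = 92 chips — without a single olive one.
The next draw must be olive, so 92 + 1 = 93.

93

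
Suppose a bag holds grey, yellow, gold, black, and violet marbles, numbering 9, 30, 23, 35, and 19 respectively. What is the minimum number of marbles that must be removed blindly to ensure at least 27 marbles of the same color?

In the worst case we take at most 26 of each color, but all 9 grey, all 23 gold, and all 19 violet (fewer than 26), giving 9 + 26 + 23 + 26 + 19 = 103.
One more marble then forces some color to 27, so 103 + 1 = 104.

104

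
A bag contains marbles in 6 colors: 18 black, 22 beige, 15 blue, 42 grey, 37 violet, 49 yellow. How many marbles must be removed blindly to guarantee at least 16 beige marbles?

The worst case draws every non-beige marble first: 18 + 15 + 42 + 37 + 49 = 161.
The next 16 draws are then forced to be beige, giving 161 + 16 = 177.

177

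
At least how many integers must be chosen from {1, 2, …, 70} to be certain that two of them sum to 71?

36

Partition {1, …, 70} into 35 pairs: {1,70}, {2,69}, …, {35,36}.
Choosing 35 integers — say the integers 1 through 35 — takes one from each pair and avoids the property.
Choosing 36 forces two into the same pair by pigeonhole, and those sum to 71. So 36.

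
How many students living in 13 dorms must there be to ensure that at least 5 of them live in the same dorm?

There are 13 dorms acting as pigeonholes.
With 13 × 4 = 52 students we could place exactly 4 in each, with no class reaching 5.
One more forces some class to hold 5, so 52 + 1 = 53.

53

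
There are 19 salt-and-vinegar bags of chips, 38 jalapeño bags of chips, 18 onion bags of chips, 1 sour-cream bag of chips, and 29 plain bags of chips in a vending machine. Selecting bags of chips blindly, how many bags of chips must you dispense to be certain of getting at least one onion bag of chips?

88

The worst case draws every non-onion bag of chips first: 19 + 38 + 1 + 29 = 87.
The next draw is then forced to be onion, giving 87 + 1 = 88.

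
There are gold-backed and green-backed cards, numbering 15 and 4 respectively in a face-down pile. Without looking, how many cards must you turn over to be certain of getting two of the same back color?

3

Treat the 2 back colors as pigeonholes.
The worst case takes 1 card of each back color without reaching 2 of any: 2 × 1 = 2.
The next card must bring some back color to 2, so 2 + 1 = 3.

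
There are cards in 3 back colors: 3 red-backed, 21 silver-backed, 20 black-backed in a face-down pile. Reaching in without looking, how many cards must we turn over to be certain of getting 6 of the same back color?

14

Treat the 3 back colors as pigeonholes.
In the worst case we take at most 5 of each back color, but all 3 red-backed (fewer than 5), giving 3 + 5 + 5 = 13.
One more card then forces some back color to 6, so 13 + 1 = 14.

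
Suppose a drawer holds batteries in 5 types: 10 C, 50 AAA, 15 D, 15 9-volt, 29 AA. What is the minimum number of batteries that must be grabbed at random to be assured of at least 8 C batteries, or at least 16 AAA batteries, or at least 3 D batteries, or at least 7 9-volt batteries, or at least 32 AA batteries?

Each of the 5 types has its own threshold; avoid all of them simultaneously.
The worst case stops just short of every target: 7 C, 15 AAA, 2 D, 6 9-volt, all 29 AA — 7 + 15 + 2 + 6 + 29 = 59 batteries.
One more battery must push some type to its target, so 59 + 1 = 60.

60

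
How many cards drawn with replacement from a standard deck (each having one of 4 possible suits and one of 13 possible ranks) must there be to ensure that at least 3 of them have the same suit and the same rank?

105

There are 4 × 13 = 52 (suit, rank) combinations acting as pigeonholes.
With 52 × 2 = 104 cards drawn with replacement from a standard deck we could place exactly 2 in each, with no (suit, rank) pair reaching 3.
One more forces some (suit, rank) pair to hold 3, so 104 + 1 = 105.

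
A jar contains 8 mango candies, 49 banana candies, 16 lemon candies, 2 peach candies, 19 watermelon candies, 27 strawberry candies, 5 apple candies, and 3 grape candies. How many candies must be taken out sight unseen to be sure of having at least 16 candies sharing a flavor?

79

In the worst case we take at most 15 of each flavor, but all 8 mango, all 2 peach, all 5 apple, and all 3 grape (fewer than 15), giving 8 + 15 + 15 + 2 + 15 + 15 + 5 + 3 = 78.
One more candy then forces some flavor to 16, so 78 + 1 = 79.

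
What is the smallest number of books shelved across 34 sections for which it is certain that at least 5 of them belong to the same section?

There are 34 sections acting as pigeonholes.
With 34 × 4 = 136 books we could place exactly 4 in each, with no class reaching 5.
One more forces some class to hold 5, so 136 + 1 = 137.

137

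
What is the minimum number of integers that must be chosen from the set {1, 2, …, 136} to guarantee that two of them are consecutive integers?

69

Partition {1, …, 136} into 68 pairs: {1,2}, {3,4}, …, {135,136}.
Choosing 68 integers — say the 68 even numbers 2, 4, …, 136 — takes one from each pair and avoids the property.
Choosing 69 forces two into the same pair by pigeonhole, and those are consecutive. So 69.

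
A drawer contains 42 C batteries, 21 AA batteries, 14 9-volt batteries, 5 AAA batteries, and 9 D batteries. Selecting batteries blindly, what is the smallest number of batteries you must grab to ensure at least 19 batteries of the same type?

In the worst case we take at most 18 of each type, but all 14 9-volt, all 5 AAA, and all 9 D (fewer than 18), giving 18 + 18 + 14 + 5 + 9 = 64.
One more battery then forces some type to 19, so 64 + 1 = 65.

65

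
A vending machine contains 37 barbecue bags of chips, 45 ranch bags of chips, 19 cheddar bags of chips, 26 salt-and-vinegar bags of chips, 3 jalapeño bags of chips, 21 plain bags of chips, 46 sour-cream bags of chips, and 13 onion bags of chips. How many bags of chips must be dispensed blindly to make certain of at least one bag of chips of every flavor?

The hardest flavor to obtain is jalapeño: we could draw every other bag of chips first — 210 − 3 = 207 bags of chips — without a single jalapeño one.
The next draw must be jalapeño, so 207 + 1 = 208.

208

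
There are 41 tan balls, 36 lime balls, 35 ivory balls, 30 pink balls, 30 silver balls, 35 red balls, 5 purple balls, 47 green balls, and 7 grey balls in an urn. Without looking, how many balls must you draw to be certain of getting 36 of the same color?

In the worst case we take at most 35 of each color, but all 30 pink, all 30 silver, all 5 purple, and all 7 grey (fewer than 35), giving 35 + 35 + 35 + 30 + 30 + 35 + 5 + 35 + 7 = 247.
One more ball then forces some color to 36, so 247 + 1 = 248.

248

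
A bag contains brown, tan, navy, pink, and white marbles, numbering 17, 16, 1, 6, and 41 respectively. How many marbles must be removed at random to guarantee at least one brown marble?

The worst case draws every non-brown marble first: 16 + 1 + 6 + 41 = 64.
The next draw is then forced to be brown, giving 64 + 1 = 65.

65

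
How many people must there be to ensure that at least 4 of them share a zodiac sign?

37

There are 12 zodiac signs acting as pigeonholes.
With 12 × 3 = 36 people we could place exactly 3 in each, with no class reaching 4.
One more forces some class to hold 4, so 36 + 1 = 37.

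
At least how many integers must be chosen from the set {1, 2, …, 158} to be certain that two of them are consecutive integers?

80

Partition {1, …, 158} into 79 pairs: {1,2}, {3,4}, …, {157,158}.
Choosing 79 integers — say the 79 even numbers 2, 4, …, 158 — takes one from each pair and avoids the property.
Choosing 80 forces two into the same pair by pigeonhole, and those are consecutive. So 80.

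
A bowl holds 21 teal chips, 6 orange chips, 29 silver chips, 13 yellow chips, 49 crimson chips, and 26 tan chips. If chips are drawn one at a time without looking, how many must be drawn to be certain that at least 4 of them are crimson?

99

The worst case draws every non-crimson chip first: 21 + 6 + 29 + 13 + 26 = 95.
The next 4 draws are then forced to be crimson, giving 95 + 4 = 99.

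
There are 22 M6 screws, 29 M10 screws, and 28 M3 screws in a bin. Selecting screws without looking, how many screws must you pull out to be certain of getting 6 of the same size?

Treat the 3 sizes as pigeonholes.
The worst case takes 5 screws of each size without reaching 6 of any: 3 × 5 = 15.
The next screw must bring some size to 6, so 15 + 1 = 16.

16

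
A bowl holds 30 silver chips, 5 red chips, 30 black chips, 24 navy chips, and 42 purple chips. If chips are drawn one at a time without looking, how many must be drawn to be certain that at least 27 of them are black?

128

The worst case draws every non-black chip first: 30 + 5 + 24 + 42 = 101.
The next 27 draws are then forced to be black, giving 101 + 27 = 128.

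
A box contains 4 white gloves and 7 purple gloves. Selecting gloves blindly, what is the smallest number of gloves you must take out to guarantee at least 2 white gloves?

The worst case draws every non-white glove first: 7.
The next 2 draws are then forced to be white, giving 7 + 2 = 9.

9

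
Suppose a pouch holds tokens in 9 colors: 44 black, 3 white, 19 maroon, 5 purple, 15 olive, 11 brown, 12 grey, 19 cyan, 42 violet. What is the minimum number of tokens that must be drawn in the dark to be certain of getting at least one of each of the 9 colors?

168

The hardest color to obtain is white: we could draw every other token first — 170 − 3 = 167 tokens — without a single white one.
The next draw must be white, so 167 + 1 = 168.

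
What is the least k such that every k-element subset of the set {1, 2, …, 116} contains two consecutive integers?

Partition {1, …, 116} into 58 pairs: {1,2}, {3,4}, …, {115,116}.
Choosing 58 integers — say the 58 even numbers 2, 4, …, 116 — takes one from each pair and avoids the property.
Choosing 59 forces two into the same pair by pigeonhole, and those are consecutive. So 59.

59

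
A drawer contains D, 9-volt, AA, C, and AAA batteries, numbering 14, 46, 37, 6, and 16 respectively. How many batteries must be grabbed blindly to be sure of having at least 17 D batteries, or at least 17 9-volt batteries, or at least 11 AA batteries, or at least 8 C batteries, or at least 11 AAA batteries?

The worst case stops just short of every target: all 14 D, 16 9-volt, 10 AA, all 6 C, 10 AAA — 14 + 16 + 10 + 6 + 10 = 56 batteries.
One more battery must push some type to its target, so 56 + 1 = 57.

57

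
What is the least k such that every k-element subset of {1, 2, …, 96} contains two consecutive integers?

49

Partition {1, …, 96} into 48 pairs: {1,2}, {3,4}, …, {95,96}.
Choosing 48 integers — say the 48 even numbers 2, 4, …, 96 — takes one from each pair and avoids the property.
Choosing 49 forces two into the same pair by pigeonhole, and those are consecutive. So 49.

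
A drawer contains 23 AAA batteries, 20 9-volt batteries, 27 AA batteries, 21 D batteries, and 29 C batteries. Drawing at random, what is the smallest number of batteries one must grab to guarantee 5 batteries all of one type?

21

Treat the 5 types as pigeonholes.
The worst case takes 4 batteries of each type without reaching 5 of any: 5 × 4 = 20.
The next battery must bring some type to 5, so 20 + 1 = 21.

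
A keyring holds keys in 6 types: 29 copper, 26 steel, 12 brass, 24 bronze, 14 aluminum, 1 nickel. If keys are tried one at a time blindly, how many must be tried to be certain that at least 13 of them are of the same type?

62

Treat the 6 types as pigeonholes.
In the worst case we take at most 12 of each type, but all 1 nickel (fewer than 12), giving 12 + 12 + 12 + 12 + 12 + 1 = 61.
One more key then forces some type to 13, so 61 + 1 = 62.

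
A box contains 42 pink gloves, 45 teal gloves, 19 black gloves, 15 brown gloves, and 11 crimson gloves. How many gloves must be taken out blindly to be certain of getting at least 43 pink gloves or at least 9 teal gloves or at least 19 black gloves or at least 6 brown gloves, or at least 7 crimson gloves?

Each of the 5 colors has its own threshold; avoid all of them simultaneously.
The worst case stops just short of every target: 42 pink, 8 teal, 18 black, 5 brown, 6 crimson — 42 + 8 + 18 + 5 + 6 = 79 gloves.
One more glove must push some color to its target, so 79 + 1 = 80.

80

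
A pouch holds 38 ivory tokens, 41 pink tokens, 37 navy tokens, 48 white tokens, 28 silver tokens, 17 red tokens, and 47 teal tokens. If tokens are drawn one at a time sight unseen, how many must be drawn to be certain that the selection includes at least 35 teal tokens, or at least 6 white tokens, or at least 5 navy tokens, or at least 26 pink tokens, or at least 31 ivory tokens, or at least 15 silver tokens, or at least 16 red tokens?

Each of the 7 colors has its own threshold; avoid all of them simultaneously.
The worst case stops just short of every target: 30 ivory, 25 pink, 4 navy, 5 white, 14 silver, 15 red, 34 teal — 30 + 25 + 4 + 5 + 14 + 15 + 34 = 127 tokens.
One more token must push some color to its target, so 127 + 1 = 128.

128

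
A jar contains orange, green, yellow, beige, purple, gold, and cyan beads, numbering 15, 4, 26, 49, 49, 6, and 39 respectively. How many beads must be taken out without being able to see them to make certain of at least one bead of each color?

The hardest color to obtain is green: we could draw every other bead first — 188 − 4 = 184 beads — without a single green one.
The next draw must be green, so 184 + 1 = 185.

185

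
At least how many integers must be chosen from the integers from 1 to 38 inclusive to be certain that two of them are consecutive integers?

20

Partition {1, …, 38} into 19 pairs: {1,2}, {3,4}, …, {37,38}.
Choosing 19 integers — say the 19 even numbers 2, 4, …, 38 — takes one from each pair and avoids the property.
Choosing 20 forces two into the same pair by pigeonhole, and those are consecutive. So 20.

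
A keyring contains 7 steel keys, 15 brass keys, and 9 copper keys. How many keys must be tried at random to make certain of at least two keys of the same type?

The worst case takes 1 key of each type without reaching 2 of any: 3 × 1 = 3.
The next key must bring some type to 2, so 3 + 1 = 4.

4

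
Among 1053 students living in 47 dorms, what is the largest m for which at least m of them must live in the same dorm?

The 1053 students fall into 47 dorms.
If each of the 47 dorms held at most 22, the total would be at most 47 × 22 = 1034 < 1053, a contradiction.
So at least one holds ⌈1053/47⌉ = 23.

23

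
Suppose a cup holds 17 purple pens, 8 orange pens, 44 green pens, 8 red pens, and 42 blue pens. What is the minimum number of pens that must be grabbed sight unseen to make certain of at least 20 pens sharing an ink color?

In the worst case we take at most 19 of each ink color, but all 17 purple, all 8 orange, and all 8 red (fewer than 19), giving 17 + 8 + 19 + 8 + 19 = 71.
One more pen then forces some ink color to 20, so 71 + 1 = 72.

72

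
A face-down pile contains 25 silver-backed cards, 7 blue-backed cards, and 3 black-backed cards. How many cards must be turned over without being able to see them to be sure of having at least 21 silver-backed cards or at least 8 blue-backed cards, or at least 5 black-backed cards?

Each of the 3 back colors has its own threshold; avoid all of them simultaneously.
The worst case stops just short of every target: 20 silver-backed, 7 blue-backed, all 3 black-backed — 20 + 7 + 3 = 30 cards.
One more card must push some back color to its target, so 30 + 1 = 31.

31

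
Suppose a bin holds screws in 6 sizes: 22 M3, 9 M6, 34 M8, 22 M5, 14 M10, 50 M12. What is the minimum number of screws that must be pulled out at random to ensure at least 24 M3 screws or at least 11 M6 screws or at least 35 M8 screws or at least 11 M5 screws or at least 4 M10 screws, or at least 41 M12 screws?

119

The worst case stops just short of every target: all 22 M3, all 9 M6, 34 M8, 10 M5, 3 M10, 40 M12 — 22 + 9 + 34 + 10 + 3 + 40 = 118 screws.
One more screw must push some size to its target, so 118 + 1 = 119.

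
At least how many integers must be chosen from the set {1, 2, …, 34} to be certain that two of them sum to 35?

18

Partition {1, …, 34} into 17 pairs: {1,34}, {2,33}, …, {17,18}.
Choosing 17 integers — say the integers 1 through 17 — takes one from each pair and avoids the property.
Choosing 18 forces two into the same pair by pigeonhole, and those sum to 35. So 18.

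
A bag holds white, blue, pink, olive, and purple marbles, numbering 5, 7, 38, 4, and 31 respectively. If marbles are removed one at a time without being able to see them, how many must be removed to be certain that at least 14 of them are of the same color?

43

In the worst case we take at most 13 of each color, but all 5 white, all 7 blue, and all 4 olive (fewer than 13), giving 5 + 7 + 13 + 4 + 13 = 42.
One more marble then forces some color to 14, so 42 + 1 = 43.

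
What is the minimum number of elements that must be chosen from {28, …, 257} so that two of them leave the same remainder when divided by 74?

75

Group the integers by remainder mod 74; there are 74 residue classes, each nonempty in this range.
Choosing one from each class (74 integers) avoids any shared remainder.
One more choice must repeat a class, so two differ by a multiple of 74. Hence 74 + 1 = 75.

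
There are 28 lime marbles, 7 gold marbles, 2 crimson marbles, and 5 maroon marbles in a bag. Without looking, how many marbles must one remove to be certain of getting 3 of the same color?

9

The worst case takes 2 marbles of each color without reaching 3 of any: 4 × 2 = 8.
The next marble must bring some color to 3, so 8 + 1 = 9.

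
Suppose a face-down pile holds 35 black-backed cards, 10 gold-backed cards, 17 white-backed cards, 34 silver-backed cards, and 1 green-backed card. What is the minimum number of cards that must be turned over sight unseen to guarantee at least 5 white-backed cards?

85

The worst case draws every non-white-backed card first: 35 + 10 + 34 + 1 = 80.
The next 5 draws are then forced to be white-backed, giving 80 + 5 = 85.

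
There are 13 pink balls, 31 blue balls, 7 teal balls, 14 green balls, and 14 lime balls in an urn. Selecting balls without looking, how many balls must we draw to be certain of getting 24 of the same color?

In the worst case we take at most 23 of each color, but all 13 pink, all 7 teal, all 14 green, and all 14 lime (fewer than 23), giving 13 + 23 + 7 + 14 + 14 = 71.
One more ball then forces some color to 24, so 71 + 1 = 72.

72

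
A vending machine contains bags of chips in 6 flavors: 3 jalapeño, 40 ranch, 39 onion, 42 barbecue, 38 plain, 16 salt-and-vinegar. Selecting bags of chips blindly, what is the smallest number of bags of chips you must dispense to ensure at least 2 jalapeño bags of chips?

To avoid jalapeño bags of chips as long as possible, exhaust the other 5 flavors first.
The worst case draws every non-jalapeño bag of chips first: 40 + 39 + 42 + 38 + 16 = 175.
The next 2 draws are then forced to be jalapeño, giving 175 + 2 = 177.

177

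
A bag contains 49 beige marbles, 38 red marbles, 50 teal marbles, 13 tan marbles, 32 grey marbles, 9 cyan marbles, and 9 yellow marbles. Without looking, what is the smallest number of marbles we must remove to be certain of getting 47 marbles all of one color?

194

Treat the 7 colors as pigeonholes.
In the worst case we take at most 46 of each color, but all 38 red, all 13 tan, all 32 grey, all 9 cyan, and all 9 yellow (fewer than 46), giving 46 + 38 + 46 + 13 + 32 + 9 + 9 = 193.
One more marble then forces some color to 47, so 193 + 1 = 194.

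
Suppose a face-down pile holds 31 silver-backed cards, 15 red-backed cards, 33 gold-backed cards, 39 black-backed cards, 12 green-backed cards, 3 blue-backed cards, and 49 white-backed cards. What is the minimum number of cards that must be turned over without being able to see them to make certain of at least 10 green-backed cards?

To avoid green-backed cards as long as possible, exhaust the other 6 back colors first.
The worst case draws every non-green-backed card first: 31 + 15 + 33 + 39 + 3 + 49 = 170.
The next 10 draws are then forced to be green-backed, giving 170 + 10 = 180.

180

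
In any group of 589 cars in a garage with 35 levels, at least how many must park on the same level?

The 589 cars fall into 35 levels.
If each of the 35 levels held at most 16, the total would be at most 35 × 16 = 560 < 589, a contradiction.
So at least one holds ⌈589/35⌉ = 17.

17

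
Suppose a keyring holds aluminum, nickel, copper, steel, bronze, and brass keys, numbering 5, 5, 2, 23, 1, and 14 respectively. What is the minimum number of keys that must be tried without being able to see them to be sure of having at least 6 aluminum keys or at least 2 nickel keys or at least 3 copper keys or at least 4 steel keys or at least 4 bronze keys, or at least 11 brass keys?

The worst case stops just short of every target: 5 aluminum, 1 nickel, 2 copper, 3 steel, all 1 bronze, 10 brass — 5 + 1 + 2 + 3 + 1 + 10 = 22 keys.
One more key must push some type to its target, so 22 + 1 = 23.

23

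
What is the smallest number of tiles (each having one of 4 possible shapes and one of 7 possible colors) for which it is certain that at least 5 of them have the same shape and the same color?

There are 4 × 7 = 28 (shape, color) combinations acting as pigeonholes.
With 28 × 4 = 112 tiles we could place exactly 4 in each, with no (shape, color) pair reaching 5.
One more forces some (shape, color) pair to hold 5, so 112 + 1 = 113.

113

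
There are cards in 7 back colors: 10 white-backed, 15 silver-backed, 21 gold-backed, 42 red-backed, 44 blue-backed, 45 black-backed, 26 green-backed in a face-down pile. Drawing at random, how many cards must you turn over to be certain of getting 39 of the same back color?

Treat the 7 back colors as pigeonholes.
In the worst case we take at most 38 of each back color, but all 10 white-backed, all 15 silver-backed, all 21 gold-backed, and all 26 green-backed (fewer than 38), giving 10 + 15 + 21 + 38 + 38 + 38 + 26 = 186.
One more card then forces some back color to 39, so 186 + 1 = 187.

187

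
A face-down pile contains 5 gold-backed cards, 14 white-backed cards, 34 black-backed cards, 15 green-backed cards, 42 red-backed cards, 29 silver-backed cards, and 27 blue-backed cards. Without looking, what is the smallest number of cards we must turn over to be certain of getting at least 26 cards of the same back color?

135

Treat the 7 back colors as pigeonholes.
In the worst case we take at most 25 of each back color, but all 5 gold-backed, all 14 white-backed, and all 15 green-backed (fewer than 25), giving 5 + 14 + 25 + 15 + 25 + 25 + 25 = 134.
One more card then forces some back color to 26, so 134 + 1 = 135.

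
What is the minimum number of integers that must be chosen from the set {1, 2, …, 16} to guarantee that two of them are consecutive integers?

Partition {1, …, 16} into 8 pairs: {1,2}, {3,4}, …, {15,16}.
Choosing 8 integers — say the 8 even numbers 2, 4, …, 16 — takes one from each pair and avoids the property.
Choosing 9 forces two into the same pair by pigeonhole, and those are consecutive. So 9.

9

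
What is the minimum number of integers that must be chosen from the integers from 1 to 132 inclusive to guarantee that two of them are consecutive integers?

67

Partition {1, …, 132} into 66 pairs: {1,2}, {3,4}, …, {131,132}.
Choosing 66 integers — say the 66 even numbers 2, 4, …, 132 — takes one from each pair and avoids the property.
Choosing 67 forces two into the same pair by pigeonhole, and those are consecutive. So 67.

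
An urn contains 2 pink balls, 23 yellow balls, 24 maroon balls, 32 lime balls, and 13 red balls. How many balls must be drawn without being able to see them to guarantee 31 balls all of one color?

93

Treat the 5 colors as pigeonholes.
In the worst case we take at most 30 of each color, but all 2 pink, all 23 yellow, all 24 maroon, and all 13 red (fewer than 30), giving 2 + 23 + 24 + 30 + 13 = 92.
One more ball then forces some color to 31, so 92 + 1 = 93.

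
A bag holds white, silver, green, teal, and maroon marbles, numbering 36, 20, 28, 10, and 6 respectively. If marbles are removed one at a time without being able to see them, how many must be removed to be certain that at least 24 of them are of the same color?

In the worst case we take at most 23 of each color, but all 20 silver, all 10 teal, and all 6 maroon (fewer than 23), giving 23 + 20 + 23 + 10 + 6 = 82.
One more marble then forces some color to 24, so 82 + 1 = 83.

83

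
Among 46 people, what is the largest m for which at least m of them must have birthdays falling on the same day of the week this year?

7

There are 7 days of the week, which serve as the pigeonholes.
If each of the 7 days of the week held at most 6, the total would be at most 7 × 6 = 42 < 46, a contradiction.
So at least one holds ⌈46/7⌉ = 7.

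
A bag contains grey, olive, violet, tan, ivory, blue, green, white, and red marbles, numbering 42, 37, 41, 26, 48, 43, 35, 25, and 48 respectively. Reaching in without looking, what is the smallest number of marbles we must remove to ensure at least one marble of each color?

321

The hardest color to obtain is white: we could draw every other marble first — 345 − 25 = 320 marbles — without a single white one.
The next draw must be white, so 320 + 1 = 321.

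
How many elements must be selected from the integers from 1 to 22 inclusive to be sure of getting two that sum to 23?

12

Partition {1, …, 22} into 11 pairs: {1,22}, {2,21}, …, {11,12}.
Choosing 11 integers — say the integers 1 through 11 — takes one from each pair and avoids the property.
Choosing 12 forces two into the same pair by pigeonhole, and those sum to 23. So 12.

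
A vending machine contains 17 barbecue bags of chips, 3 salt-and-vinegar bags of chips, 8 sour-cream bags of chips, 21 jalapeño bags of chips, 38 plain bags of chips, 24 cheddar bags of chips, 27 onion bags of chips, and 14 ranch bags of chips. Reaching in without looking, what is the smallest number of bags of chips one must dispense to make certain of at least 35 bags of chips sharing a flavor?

149

In the worst case we take at most 34 of each flavor, but all 17 barbecue, all 3 salt-and-vinegar, all 8 sour-cream, all 21 jalapeño, all 24 cheddar, all 27 onion, and all 14 ranch (fewer than 34), giving 17 + 3 + 8 + 21 + 34 + 24 + 27 + 14 = 148.
One more bag of chips then forces some flavor to 35, so 148 + 1 = 149.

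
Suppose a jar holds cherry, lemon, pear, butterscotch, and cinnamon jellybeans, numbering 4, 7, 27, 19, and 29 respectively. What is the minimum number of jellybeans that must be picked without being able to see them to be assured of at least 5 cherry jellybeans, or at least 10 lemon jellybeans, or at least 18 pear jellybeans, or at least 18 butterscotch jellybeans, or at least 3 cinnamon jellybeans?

48

The worst case stops just short of every target: 4 cherry, all 7 lemon, 17 pear, 17 butterscotch, 2 cinnamon — 4 + 7 + 17 + 17 + 2 = 47 jellybeans.
One more jellybean must push some flavor to its target, so 47 + 1 = 48.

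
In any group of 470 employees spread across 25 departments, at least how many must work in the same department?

If each of the 25 departments held at most 18, the total would be at most 25 × 18 = 450 < 470, a contradiction.
So at least one holds ⌈470/25⌉ = 19.

19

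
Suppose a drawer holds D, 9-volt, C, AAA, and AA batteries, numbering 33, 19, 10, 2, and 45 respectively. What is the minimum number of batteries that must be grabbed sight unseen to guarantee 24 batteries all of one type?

Treat the 5 types as pigeonholes.
In the worst case we take at most 23 of each type, but all 19 9-volt, all 10 C, and all 2 AAA (fewer than 23), giving 23 + 19 + 10 + 2 + 23 = 77.
One more battery then forces some type to 24, so 77 + 1 = 78.

78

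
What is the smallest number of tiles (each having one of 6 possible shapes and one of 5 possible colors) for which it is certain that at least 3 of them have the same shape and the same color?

There are 6 × 5 = 30 (shape, color) combinations acting as pigeonholes.
With 30 × 2 = 60 tiles we could place exactly 2 in each, with no (shape, color) pair reaching 3.
One more forces some (shape, color) pair to hold 3, so 60 + 1 = 61.

61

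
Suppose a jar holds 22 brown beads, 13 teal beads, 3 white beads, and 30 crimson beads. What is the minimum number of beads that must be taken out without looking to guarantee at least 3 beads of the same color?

9

The worst case takes 2 beads of each color without reaching 3 of any: 4 × 2 = 8.
The next bead must bring some color to 3, so 8 + 1 = 9.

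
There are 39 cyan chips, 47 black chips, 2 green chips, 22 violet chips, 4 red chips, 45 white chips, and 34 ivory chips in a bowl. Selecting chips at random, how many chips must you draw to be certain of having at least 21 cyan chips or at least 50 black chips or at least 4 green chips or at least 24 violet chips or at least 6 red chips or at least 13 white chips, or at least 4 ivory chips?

111

The worst case stops just short of every target: 20 cyan, all 47 black, all 2 green, all 22 violet, all 4 red, 12 white, 3 ivory — 20 + 47 + 2 + 22 + 4 + 12 + 3 = 110 chips.
One more chip must push some color to its target, so 110 + 1 = 111.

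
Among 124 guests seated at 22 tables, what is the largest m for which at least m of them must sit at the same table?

The 124 guests fall into 22 tables.
If each of the 22 tables held at most 5, the total would be at most 22 × 5 = 110 < 124, a contradiction.
So at least one holds ⌈124/22⌉ = 6.

6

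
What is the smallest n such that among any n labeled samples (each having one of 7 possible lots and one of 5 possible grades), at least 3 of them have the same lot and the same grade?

There are 7 × 5 = 35 (lot, grade) combinations acting as pigeonholes.
With 35 × 2 = 70 labeled samples we could place exactly 2 in each, with no (lot, grade) pair reaching 3.
One more forces some (lot, grade) pair to hold 3, so 70 + 1 = 71.

71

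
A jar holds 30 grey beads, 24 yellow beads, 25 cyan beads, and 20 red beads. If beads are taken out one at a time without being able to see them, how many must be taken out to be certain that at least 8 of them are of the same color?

29

The worst case takes 7 beads of each color without reaching 8 of any: 4 × 7 = 28.
The next bead must bring some color to 8, so 28 + 1 = 29.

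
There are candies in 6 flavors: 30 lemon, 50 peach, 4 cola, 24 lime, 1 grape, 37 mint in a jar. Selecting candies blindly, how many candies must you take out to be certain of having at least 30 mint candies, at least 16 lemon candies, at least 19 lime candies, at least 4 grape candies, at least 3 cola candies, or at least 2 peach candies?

67

The worst case stops just short of every target: 15 lemon, 1 peach, 2 cola, 18 lime, all 1 grape, 29 mint — 15 + 1 + 2 + 18 + 1 + 29 = 66 candies.
One more candy must push some flavor to its target, so 66 + 1 = 67.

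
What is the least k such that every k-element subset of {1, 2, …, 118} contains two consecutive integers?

60

Partition {1, …, 118} into 59 pairs: {1,2}, {3,4}, …, {117,118}.
Choosing 59 integers — say the 59 even numbers 2, 4, …, 118 — takes one from each pair and avoids the property.
Choosing 60 forces two into the same pair by pigeonhole, and those are consecutive. So 60.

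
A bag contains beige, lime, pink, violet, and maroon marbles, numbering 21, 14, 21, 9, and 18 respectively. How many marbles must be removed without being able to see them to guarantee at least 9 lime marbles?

The worst case draws every non-lime marble first: 21 + 21 + 9 + 18 = 69.
The next 9 draws are then forced to be lime, giving 69 + 9 = 78.

78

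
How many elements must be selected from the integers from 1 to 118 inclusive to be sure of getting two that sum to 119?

Partition {1, …, 118} into 59 pairs: {1,118}, {2,117}, …, {59,60}.
Choosing 59 integers — say the integers 1 through 59 — takes one from each pair and avoids the property.
Choosing 60 forces two into the same pair by pigeonhole, and those sum to 119. So 60.

60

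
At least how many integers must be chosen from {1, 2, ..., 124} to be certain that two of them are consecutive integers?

Partition {1, …, 124} into 62 pairs: {1,2}, {3,4}, …, {123,124}.
Choosing 62 integers — say the 62 even numbers 2, 4, …, 124 — takes one from each pair and avoids the property.
Choosing 63 forces two into the same pair by pigeonhole, and those are consecutive. So 63.

63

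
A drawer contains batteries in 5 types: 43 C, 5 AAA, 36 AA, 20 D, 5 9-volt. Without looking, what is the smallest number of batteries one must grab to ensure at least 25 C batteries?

91

The worst case draws every non-C battery first: 5 + 36 + 20 + 5 = 66.
The next 25 draws are then forced to be C, giving 66 + 25 = 91.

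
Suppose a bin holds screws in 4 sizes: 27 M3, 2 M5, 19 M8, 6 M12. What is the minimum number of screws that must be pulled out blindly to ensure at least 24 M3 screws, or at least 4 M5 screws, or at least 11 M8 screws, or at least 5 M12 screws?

40

The worst case stops just short of every target: 23 M3, all 2 M5, 10 M8, 4 M12 — 23 + 2 + 10 + 4 = 39 screws.
One more screw must push some size to its target, so 39 + 1 = 40.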